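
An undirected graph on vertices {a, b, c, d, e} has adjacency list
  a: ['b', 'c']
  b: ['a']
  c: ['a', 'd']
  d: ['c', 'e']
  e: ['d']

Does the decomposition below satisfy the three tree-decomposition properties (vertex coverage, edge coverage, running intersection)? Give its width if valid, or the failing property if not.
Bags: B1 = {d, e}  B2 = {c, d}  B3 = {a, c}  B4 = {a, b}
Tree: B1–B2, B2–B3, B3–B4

Yes; width 1.

Checking the three conditions: (i) the bags cover all of {a, b, c, d, e}; (ii) for each edge, some bag contains both endpoints; (iii) the bags containing any fixed vertex form a subtree. All hold, so the decomposition is valid with width 2 − 1 = 1.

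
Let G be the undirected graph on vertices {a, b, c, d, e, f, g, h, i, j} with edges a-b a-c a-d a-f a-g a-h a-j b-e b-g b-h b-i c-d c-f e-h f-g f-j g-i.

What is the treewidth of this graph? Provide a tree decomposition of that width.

Treewidth 2.
One such decomposition:
Bags: B1 = {a, b, h}  B2 = {b, e, h}  B3 = {a, b, g}  B4 = {a, f, g}  B5 = {a, c, f}  B6 = {a, c, d}  B7 = {a, f, j}  B8 = {b, g, i}
Tree: B1–B2, B1–B3, B3–B4, B4–B5, B5–B6, B5–B7, B3–B8

Every bag has size at most 3, so the width is 3 − 1 = 2 and tw(G) ≤ 2. Conversely, {b, e, h} is a clique of size 3, and the vertices of any clique must share a bag in every tree decomposition; so some bag has ≥ 3 vertices and tw(G) ≥ 2. The upper and lower bounds meet at 2, so that is the treewidth.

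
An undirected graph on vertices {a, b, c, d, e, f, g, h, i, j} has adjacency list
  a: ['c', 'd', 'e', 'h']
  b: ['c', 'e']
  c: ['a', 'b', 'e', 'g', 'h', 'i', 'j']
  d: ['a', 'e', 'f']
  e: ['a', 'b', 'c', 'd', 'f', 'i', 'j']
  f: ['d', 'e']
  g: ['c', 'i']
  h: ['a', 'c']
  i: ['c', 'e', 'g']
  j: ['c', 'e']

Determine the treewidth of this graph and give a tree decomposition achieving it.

The largest bag has 3 vertices, giving width 2; this decomposition certifies tw(G) ≤ 2. On the other hand G contains the 3-clique {a, d, e}. A clique must lie in a single bag of any decomposition, so no decomposition can have width below 2. Combining the bounds, tw(G) = 2.

Treewidth 2.
One optimal decomposition is:
Bags: B1 = {a, d, e}  B2 = {a, c, e}  B3 = {a, c, h}  B4 = {c, e, i}  B5 = {c, g, i}  B6 = {b, c, e}  B7 = {c, e, j}  B8 = {d, e, f}
Tree: B1–B2, B2–B3, B2–B4, B4–B5, B4–B6, B4–B7, B1–B8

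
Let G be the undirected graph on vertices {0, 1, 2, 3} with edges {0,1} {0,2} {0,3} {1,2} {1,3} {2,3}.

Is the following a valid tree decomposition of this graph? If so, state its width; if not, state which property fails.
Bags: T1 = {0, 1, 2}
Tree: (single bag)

A tree decomposition must satisfy three properties: every vertex lies in some bag; for every edge, both endpoints lie together in some bag; and for every vertex, the bags containing it form a connected subtree. Here vertex 3 appears in no bag, so the decomposition is invalid.

No — vertex 3 appears in no bag.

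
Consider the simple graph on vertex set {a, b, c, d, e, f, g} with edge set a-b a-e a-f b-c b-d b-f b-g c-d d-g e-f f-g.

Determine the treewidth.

A width-2 tree decomposition is:
Bags: B1 = {b, f, g}  B2 = {b, d, g}  B3 = {a, b, f}  B4 = {a, e, f}  B5 = {b, c, d}
Tree: B1–B2, B1–B3, B3–B4, B2–B5
The largest bag has 3 vertices, giving width 2; this decomposition certifies tw(G) ≤ 2. Conversely, {a, e, f} is a clique of size 3, and the vertices of any clique must share a bag in every tree decomposition; so some bag has ≥ 3 vertices and tw(G) ≥ 2. Combining the bounds, tw(G) = 2.

2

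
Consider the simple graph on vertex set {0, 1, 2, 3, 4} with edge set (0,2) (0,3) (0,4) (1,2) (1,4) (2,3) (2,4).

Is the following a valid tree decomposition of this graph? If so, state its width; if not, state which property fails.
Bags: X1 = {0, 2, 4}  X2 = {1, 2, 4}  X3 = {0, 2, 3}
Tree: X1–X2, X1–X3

Yes; width 2.

Checking the three conditions: (i) the bags cover all of {0, 1, 2, 3, 4}; (ii) for each edge, some bag contains both endpoints; (iii) the bags containing any fixed vertex form a subtree. All hold, so the decomposition is valid with width 3 − 1 = 2.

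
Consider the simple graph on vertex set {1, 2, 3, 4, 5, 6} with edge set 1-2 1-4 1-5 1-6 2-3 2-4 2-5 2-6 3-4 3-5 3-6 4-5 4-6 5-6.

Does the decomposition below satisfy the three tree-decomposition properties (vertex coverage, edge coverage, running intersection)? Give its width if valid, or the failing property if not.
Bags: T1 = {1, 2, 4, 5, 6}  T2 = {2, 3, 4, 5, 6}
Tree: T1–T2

Yes; width 4.

Checking the three conditions: (i) the bags cover all of {1, 2, 3, 4, 5, 6}; (ii) for each edge, some bag contains both endpoints; (iii) the bags containing any fixed vertex form a subtree. All hold, so the decomposition is valid with width 5 − 1 = 4.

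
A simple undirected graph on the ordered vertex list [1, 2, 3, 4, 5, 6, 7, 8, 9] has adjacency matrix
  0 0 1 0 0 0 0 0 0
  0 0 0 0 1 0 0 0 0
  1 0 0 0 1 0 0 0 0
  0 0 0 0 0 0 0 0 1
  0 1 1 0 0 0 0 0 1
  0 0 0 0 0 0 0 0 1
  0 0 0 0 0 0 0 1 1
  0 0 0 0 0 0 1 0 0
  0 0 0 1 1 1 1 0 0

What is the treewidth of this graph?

1

A width-1 tree decomposition is:
Bags: B1 = {5, 9}  B2 = {7, 9}  B3 = {3, 5}  B4 = {4, 9}  B5 = {6, 9}  B6 = {1, 3}  B7 = {7, 8}  B8 = {2, 5}
Tree: B1–B2, B1–B3, B2–B4, B2–B5, B3–B6, B2–B7, B1–B8
Each bag holds 2 vertices, so the decomposition has width 1, which upper-bounds the treewidth. Since G has at least one edge (e.g. 5–9), it is not an edgeless graph, so tw(G) ≥ 1. Hence tw(G) = 1 exactly.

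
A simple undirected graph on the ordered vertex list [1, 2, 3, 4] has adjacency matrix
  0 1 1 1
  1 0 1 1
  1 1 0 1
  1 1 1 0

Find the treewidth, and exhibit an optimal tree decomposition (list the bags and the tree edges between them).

Treewidth 3.
Bags: B1 = {1, 2, 3, 4}
Tree: (single bag)

A single bag containing all 4 vertices is trivially a valid decomposition of width 3. On the other hand G contains the 4-clique {1, 2, 3, 4}. A clique must lie in a single bag of any decomposition, so no decomposition can have width below 3. Hence tw(G) = 3 exactly.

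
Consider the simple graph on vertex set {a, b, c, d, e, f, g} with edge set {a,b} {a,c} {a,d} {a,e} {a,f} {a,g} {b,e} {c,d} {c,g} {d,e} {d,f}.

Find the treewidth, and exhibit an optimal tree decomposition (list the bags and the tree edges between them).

Treewidth 2.
Bags: B1 = {a, c, d}  B2 = {a, d, f}  B3 = {a, d, e}  B4 = {a, b, e}  B5 = {a, c, g}
Tree: B1–B2, B1–B3, B3–B4, B1–B5

The largest bag has 3 vertices, giving width 2; this decomposition certifies tw(G) ≤ 2. For the lower bound, the 3 vertices {a, d, e} are pairwise adjacent, and any tree decomposition puts a clique entirely inside one bag — forcing width ≥ 2. The upper and lower bounds meet at 2, so that is the treewidth.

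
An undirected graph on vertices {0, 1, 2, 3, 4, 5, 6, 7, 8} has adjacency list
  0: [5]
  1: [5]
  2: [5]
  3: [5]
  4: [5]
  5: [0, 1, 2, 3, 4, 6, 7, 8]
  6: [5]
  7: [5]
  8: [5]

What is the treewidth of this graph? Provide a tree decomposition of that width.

Treewidth 1.
One optimal decomposition is:
Bags: B1 = {1, 5}  B2 = {4, 5}  B3 = {3, 5}  B4 = {2, 5}  B5 = {0, 5}  B6 = {5, 8}  B7 = {5, 6}  B8 = {5, 7}
Tree: B1–B2, B1–B3, B2–B4, B4–B5, B4–B6, B2–B7, B7–B8

The largest bag has 2 vertices, giving width 1; this decomposition certifies tw(G) ≤ 1. Any graph with an edge has treewidth ≥ 1, and G has the edge 5–1. Combining the bounds, tw(G) = 1.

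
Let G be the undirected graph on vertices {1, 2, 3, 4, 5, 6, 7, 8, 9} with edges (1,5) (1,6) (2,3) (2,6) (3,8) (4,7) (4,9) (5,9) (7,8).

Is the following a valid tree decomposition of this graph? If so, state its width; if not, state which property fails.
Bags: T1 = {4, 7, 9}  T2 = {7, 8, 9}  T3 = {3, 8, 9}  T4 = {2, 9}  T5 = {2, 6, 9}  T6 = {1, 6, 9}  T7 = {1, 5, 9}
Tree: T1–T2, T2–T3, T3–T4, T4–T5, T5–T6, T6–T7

No — edge (3,2) lies in no bag.

A tree decomposition must satisfy three properties: every vertex lies in some bag; for every edge, both endpoints lie together in some bag; and for every vertex, the bags containing it form a connected subtree. Here edge (3,2) lies in no bag, so the decomposition is invalid.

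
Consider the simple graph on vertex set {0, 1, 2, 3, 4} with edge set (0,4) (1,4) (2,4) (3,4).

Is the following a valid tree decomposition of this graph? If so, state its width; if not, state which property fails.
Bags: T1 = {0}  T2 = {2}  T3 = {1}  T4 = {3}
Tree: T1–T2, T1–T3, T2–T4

No — vertex 4 appears in no bag.

A tree decomposition must satisfy three properties: every vertex lies in some bag; for every edge, both endpoints lie together in some bag; and for every vertex, the bags containing it form a connected subtree. Here vertex 4 appears in no bag, so the decomposition is invalid.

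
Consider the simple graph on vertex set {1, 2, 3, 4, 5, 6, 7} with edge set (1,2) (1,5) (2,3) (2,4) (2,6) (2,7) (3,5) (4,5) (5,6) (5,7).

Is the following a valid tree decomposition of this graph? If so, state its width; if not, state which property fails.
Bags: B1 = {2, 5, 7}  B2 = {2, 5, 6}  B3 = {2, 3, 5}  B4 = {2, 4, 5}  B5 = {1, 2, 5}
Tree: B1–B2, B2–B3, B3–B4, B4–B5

Yes; width 2.

Every vertex of G appears in some bag (union = {1, 2, 3, 4, 5, 6, 7}); every edge is covered by a bag; and for each vertex v the set of bags containing v is connected in the bag tree. The decomposition is therefore valid. The largest bag has 3 vertices, so the width is 2.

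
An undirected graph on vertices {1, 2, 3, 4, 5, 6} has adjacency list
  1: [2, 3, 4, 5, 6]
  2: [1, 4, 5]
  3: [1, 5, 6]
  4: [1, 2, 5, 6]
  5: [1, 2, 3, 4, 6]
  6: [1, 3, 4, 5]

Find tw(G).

3

A width-3 tree decomposition is:
Bags: B1 = {1, 3, 5, 6}  B2 = {1, 4, 5, 6}  B3 = {1, 2, 4, 5}
Tree: B1–B2, B2–B3
Each bag holds 4 vertices, so the decomposition has width 3, which upper-bounds the treewidth. Conversely, {1, 3, 5, 6} is a clique of size 4, and the vertices of any clique must share a bag in every tree decomposition; so some bag has ≥ 4 vertices and tw(G) ≥ 3. Combining the bounds, tw(G) = 3.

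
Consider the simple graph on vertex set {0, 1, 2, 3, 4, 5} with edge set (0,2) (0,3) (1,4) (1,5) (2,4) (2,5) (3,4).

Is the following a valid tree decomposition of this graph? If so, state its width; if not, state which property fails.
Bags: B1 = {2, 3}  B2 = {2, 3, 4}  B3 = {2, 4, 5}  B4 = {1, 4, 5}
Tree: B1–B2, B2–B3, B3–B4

A tree decomposition must satisfy three properties: every vertex lies in some bag; for every edge, both endpoints lie together in some bag; and for every vertex, the bags containing it form a connected subtree. Here vertex 0 appears in no bag, so the decomposition is invalid.

No — vertex 0 appears in no bag.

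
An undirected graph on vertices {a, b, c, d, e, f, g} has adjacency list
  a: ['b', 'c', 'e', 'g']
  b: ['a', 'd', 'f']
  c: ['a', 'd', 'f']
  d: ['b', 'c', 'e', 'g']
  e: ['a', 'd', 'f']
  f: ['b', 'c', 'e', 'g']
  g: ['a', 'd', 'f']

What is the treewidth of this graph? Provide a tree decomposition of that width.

The largest bag has 4 vertices, giving width 3; this decomposition certifies tw(G) ≤ 3. For the lower bound: the 4 vertex sets {d,g}, {b,f}, {a}, {c} are disjoint, each induces a connected subgraph, and every pair is joined by at least one edge of G. Contracting each set to a single vertex therefore yields K_{4} as a minor, and since treewidth is minor-monotone, tw(G) ≥ tw(K_{4}) = 3. The upper and lower bounds meet at 3, so that is the treewidth.

Treewidth 3.
One optimal decomposition is:
Bags: B1 = {a, d, f, g}  B2 = {a, b, d, f}  B3 = {a, c, d, f}  B4 = {a, d, e, f}
Tree: B1–B2, B2–B3, B3–B4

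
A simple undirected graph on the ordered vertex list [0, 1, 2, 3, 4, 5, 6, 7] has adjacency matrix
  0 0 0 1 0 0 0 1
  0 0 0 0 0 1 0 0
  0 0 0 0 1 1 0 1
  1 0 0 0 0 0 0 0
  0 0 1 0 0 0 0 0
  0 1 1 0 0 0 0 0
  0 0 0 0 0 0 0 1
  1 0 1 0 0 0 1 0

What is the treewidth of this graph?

A width-1 tree decomposition is:
Bags: B1 = {2, 7}  B2 = {2, 5}  B3 = {0, 7}  B4 = {0, 3}  B5 = {2, 4}  B6 = {1, 5}  B7 = {6, 7}
Tree: B1–B2, B1–B3, B3–B4, B2–B5, B2–B6, B3–B7
Every bag has size at most 2, so the width is 2 − 1 = 1 and tw(G) ≤ 1. G has an edge, so its treewidth is at least 1. Therefore the treewidth is 1.

1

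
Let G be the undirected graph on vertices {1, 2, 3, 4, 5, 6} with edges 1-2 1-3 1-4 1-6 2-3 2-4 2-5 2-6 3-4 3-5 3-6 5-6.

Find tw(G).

3

A width-3 tree decomposition is:
Bags: B1 = {1, 2, 3, 4}  B2 = {1, 2, 3, 6}  B3 = {2, 3, 5, 6}
Tree: B1–B2, B2–B3
Every bag has size at most 4, so the width is 4 − 1 = 3 and tw(G) ≤ 3. Conversely, {1, 2, 3, 4} is a clique of size 4, and the vertices of any clique must share a bag in every tree decomposition; so some bag has ≥ 4 vertices and tw(G) ≥ 3. Therefore the treewidth is 3.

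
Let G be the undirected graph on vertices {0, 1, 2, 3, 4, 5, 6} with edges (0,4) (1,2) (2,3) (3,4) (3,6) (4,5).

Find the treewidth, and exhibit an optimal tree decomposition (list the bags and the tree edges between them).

Treewidth 1.
One optimal decomposition is:
Bags: B1 = {1, 2}  B2 = {2, 3}  B3 = {3, 4}  B4 = {4, 5}  B5 = {3, 6}  B6 = {0, 4}
Tree: B1–B2, B2–B3, B3–B4, B3–B5, B4–B6

Every bag has size at most 2, so the width is 2 − 1 = 1 and tw(G) ≤ 1. Any graph with an edge has treewidth ≥ 1, and G has the edge 2–1. Therefore the treewidth is 1.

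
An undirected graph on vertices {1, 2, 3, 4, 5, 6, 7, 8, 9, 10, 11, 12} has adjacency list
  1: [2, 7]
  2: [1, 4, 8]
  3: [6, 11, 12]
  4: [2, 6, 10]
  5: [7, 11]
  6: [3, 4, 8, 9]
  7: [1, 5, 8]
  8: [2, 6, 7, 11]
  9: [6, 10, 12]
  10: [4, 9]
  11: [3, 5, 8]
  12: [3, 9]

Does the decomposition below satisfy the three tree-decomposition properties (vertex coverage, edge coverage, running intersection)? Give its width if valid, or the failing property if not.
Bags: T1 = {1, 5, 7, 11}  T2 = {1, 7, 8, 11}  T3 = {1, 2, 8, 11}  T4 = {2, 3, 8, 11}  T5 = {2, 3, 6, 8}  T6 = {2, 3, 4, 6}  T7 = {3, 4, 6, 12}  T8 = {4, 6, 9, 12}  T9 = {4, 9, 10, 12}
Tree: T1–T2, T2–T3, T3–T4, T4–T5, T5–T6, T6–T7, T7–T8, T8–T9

Yes; width 3.

Vertex coverage: the bags together contain {1, 2, 3, 4, 5, 6, 7, 8, 9, 10, 11, 12}, the full vertex set. Edge coverage: each edge of G has both endpoints in at least one bag. Running intersection: for every vertex, the bags containing it form a connected subtree. All three properties hold, so this is a valid tree decomposition of width max|bag| − 1 = 3, and hence tw(G) ≤ 3.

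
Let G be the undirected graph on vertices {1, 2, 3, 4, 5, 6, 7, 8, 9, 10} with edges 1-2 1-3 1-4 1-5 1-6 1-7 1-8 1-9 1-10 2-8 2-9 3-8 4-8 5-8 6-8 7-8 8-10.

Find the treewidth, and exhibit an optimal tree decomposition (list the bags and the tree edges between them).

The largest bag has 3 vertices, giving width 2; this decomposition certifies tw(G) ≤ 2. For the lower bound, the 3 vertices {1, 2, 8} are pairwise adjacent, and any tree decomposition puts a clique entirely inside one bag — forcing width ≥ 2. Hence tw(G) = 2 exactly.

Treewidth 2.
One such decomposition:
Bags: B1 = {1, 7, 8}  B2 = {1, 5, 8}  B3 = {1, 2, 8}  B4 = {1, 2, 9}  B5 = {1, 4, 8}  B6 = {1, 8, 10}  B7 = {1, 3, 8}  B8 = {1, 6, 8}
Tree: B1–B2, B1–B3, B3–B4, B2–B5, B2–B6, B6–B7, B7–B8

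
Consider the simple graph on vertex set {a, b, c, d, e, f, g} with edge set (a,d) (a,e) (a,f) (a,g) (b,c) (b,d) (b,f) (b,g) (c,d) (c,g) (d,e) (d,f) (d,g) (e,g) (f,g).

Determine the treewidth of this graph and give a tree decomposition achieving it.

Treewidth 3.
One such decomposition:
Bags: B1 = {a, d, e, g}  B2 = {a, d, f, g}  B3 = {b, d, f, g}  B4 = {b, c, d, g}
Tree: B1–B2, B2–B3, B3–B4

Every bag has size at most 4, so the width is 4 − 1 = 3 and tw(G) ≤ 3. On the other hand G contains the 4-clique {a, d, e, g}. A clique must lie in a single bag of any decomposition, so no decomposition can have width below 3. Therefore the treewidth is 3.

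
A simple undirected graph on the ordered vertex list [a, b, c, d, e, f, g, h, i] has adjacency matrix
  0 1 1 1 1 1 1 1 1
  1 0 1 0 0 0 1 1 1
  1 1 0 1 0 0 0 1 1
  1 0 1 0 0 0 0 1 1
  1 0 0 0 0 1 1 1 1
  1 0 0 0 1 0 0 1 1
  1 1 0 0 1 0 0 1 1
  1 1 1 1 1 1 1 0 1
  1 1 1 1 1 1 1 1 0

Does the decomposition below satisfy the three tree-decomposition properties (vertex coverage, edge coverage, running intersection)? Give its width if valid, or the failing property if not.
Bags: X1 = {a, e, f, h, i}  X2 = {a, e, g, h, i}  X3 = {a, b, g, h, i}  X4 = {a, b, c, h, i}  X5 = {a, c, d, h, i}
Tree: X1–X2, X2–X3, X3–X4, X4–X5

Yes; width 4.

Vertex coverage: the bags together contain {a, b, c, d, e, f, g, h, i}, the full vertex set. Edge coverage: each edge of G has both endpoints in at least one bag. Running intersection: for every vertex, the bags containing it form a connected subtree. All three properties hold, so this is a valid tree decomposition of width max|bag| − 1 = 4, and hence tw(G) ≤ 4.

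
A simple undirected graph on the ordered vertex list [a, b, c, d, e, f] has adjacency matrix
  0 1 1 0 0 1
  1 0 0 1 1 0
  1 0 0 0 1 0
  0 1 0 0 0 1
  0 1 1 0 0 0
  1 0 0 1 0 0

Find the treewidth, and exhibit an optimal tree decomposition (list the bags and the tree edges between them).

Every bag has size at most 3, so the width is 3 − 1 = 2 and tw(G) ≤ 2. The edges f–d–b–a–f form a cycle, so G is not a tree and its treewidth is at least 2. Therefore the treewidth is 2.

Treewidth 2.
One such decomposition:
Bags: B1 = {a, d, f}  B2 = {a, b, d}  B3 = {a, b, c}  B4 = {b, c, e}
Tree: B1–B2, B2–B3, B3–B4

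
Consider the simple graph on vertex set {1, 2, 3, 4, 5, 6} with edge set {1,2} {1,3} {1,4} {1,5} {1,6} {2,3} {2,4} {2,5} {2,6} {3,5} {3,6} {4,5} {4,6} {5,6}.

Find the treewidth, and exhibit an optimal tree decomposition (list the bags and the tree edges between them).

The largest bag has 5 vertices, giving width 4; this decomposition certifies tw(G) ≤ 4. For the lower bound, the 5 vertices {1, 2, 3, 5, 6} are pairwise adjacent, and any tree decomposition puts a clique entirely inside one bag — forcing width ≥ 4. Hence tw(G) = 4 exactly.

Treewidth 4.
One optimal decomposition is:
Bags: B1 = {1, 2, 3, 5, 6}  B2 = {1, 2, 4, 5, 6}
Tree: B1–B2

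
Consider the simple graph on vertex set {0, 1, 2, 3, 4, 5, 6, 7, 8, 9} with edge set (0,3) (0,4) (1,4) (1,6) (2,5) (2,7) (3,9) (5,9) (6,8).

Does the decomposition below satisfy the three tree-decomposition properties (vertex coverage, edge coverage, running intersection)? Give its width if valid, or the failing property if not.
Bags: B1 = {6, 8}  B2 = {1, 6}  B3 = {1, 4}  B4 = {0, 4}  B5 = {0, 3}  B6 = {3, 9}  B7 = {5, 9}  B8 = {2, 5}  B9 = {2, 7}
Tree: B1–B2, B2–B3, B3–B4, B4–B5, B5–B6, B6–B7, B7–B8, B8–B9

Yes; width 1.

Vertex coverage: the bags together contain {0, 1, 2, 3, 4, 5, 6, 7, 8, 9}, the full vertex set. Edge coverage: each edge of G has both endpoints in at least one bag. Running intersection: for every vertex, the bags containing it form a connected subtree. All three properties hold, so this is a valid tree decomposition of width max|bag| − 1 = 1, and hence tw(G) ≤ 1.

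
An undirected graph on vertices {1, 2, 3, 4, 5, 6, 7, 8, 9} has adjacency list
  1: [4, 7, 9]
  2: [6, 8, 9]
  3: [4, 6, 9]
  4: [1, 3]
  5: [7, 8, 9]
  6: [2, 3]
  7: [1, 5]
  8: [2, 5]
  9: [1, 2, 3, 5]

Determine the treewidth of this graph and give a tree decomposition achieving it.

Treewidth 3.
One such decomposition:
Bags: B1 = {2, 5, 7, 8}  B2 = {2, 5, 7, 9}  B3 = {1, 2, 7, 9}  B4 = {1, 2, 6, 9}  B5 = {1, 3, 6, 9}  B6 = {1, 3, 4, 6}
Tree: B1–B2, B2–B3, B3–B4, B4–B5, B5–B6

Each bag holds 4 vertices, so the decomposition has width 3, which upper-bounds the treewidth. For the lower bound: the 4 vertex sets {5,7,8}, {2}, {9}, {1,3,4,6} are disjoint, each induces a connected subgraph, and every pair is joined by at least one edge of G. Contracting each set to a single vertex therefore yields K_{4} as a minor, and since treewidth is minor-monotone, tw(G) ≥ tw(K_{4}) = 3. Hence tw(G) = 3 exactly.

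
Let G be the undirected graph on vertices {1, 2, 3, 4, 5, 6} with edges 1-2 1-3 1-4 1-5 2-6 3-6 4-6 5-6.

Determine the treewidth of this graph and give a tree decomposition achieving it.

The largest bag has 3 vertices, giving width 2; this decomposition certifies tw(G) ≤ 2. For the lower bound, G contains the cycle 5–6–2–1–5, so G is not a forest; only forests have treewidth ≤ 1, hence tw(G) ≥ 2. Combining the bounds, tw(G) = 2.

Treewidth 2.
One such decomposition:
Bags: B1 = {1, 5, 6}  B2 = {1, 2, 6}  B3 = {1, 4, 6}  B4 = {1, 3, 6}
Tree: B1–B2, B2–B3, B3–B4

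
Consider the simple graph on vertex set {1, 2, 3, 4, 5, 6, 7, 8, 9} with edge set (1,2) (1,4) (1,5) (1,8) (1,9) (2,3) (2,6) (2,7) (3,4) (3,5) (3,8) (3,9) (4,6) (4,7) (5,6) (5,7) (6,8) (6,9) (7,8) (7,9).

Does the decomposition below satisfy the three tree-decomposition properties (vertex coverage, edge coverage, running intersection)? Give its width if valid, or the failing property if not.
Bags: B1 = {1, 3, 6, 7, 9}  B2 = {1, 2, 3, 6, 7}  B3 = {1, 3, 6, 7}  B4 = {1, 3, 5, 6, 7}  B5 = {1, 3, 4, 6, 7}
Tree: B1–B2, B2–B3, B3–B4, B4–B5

No — vertex 8 appears in no bag.

A tree decomposition must satisfy three properties: every vertex lies in some bag; for every edge, both endpoints lie together in some bag; and for every vertex, the bags containing it form a connected subtree. Here vertex 8 appears in no bag, so the decomposition is invalid.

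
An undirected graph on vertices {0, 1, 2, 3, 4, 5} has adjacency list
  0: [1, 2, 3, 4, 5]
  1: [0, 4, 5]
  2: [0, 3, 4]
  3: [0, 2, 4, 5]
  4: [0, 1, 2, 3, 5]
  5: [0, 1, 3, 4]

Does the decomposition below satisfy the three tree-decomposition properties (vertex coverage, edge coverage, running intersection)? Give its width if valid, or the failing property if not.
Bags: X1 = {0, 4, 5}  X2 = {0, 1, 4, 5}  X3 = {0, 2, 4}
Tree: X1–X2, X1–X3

A tree decomposition must satisfy three properties: every vertex lies in some bag; for every edge, both endpoints lie together in some bag; and for every vertex, the bags containing it form a connected subtree. Here vertex 3 appears in no bag, so the decomposition is invalid.

No — vertex 3 appears in no bag.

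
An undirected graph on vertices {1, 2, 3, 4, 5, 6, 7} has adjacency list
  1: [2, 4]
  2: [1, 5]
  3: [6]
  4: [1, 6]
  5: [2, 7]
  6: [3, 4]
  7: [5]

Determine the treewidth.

A width-1 tree decomposition is:
Bags: B1 = {5, 7}  B2 = {2, 5}  B3 = {1, 2}  B4 = {1, 4}  B5 = {4, 6}  B6 = {3, 6}
Tree: B1–B2, B2–B3, B3–B4, B4–B5, B5–B6
The largest bag has 2 vertices, giving width 1; this decomposition certifies tw(G) ≤ 1. Any graph with an edge has treewidth ≥ 1, and G has the edge 7–5. The upper and lower bounds meet at 1, so that is the treewidth.

1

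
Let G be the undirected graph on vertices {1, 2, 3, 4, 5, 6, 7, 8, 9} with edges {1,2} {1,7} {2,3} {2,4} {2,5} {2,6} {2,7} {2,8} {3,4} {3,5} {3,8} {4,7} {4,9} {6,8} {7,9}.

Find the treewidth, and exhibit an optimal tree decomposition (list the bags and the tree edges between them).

Each bag holds 3 vertices, so the decomposition has width 2, which upper-bounds the treewidth. Conversely, {4, 7, 9} is a clique of size 3, and the vertices of any clique must share a bag in every tree decomposition; so some bag has ≥ 3 vertices and tw(G) ≥ 2. Hence tw(G) = 2 exactly.

Treewidth 2.
Bags: B1 = {2, 3, 4}  B2 = {2, 4, 7}  B3 = {1, 2, 7}  B4 = {2, 3, 5}  B5 = {2, 3, 8}  B6 = {2, 6, 8}  B7 = {4, 7, 9}
Tree: B1–B2, B2–B3, B1–B4, B4–B5, B5–B6, B2–B7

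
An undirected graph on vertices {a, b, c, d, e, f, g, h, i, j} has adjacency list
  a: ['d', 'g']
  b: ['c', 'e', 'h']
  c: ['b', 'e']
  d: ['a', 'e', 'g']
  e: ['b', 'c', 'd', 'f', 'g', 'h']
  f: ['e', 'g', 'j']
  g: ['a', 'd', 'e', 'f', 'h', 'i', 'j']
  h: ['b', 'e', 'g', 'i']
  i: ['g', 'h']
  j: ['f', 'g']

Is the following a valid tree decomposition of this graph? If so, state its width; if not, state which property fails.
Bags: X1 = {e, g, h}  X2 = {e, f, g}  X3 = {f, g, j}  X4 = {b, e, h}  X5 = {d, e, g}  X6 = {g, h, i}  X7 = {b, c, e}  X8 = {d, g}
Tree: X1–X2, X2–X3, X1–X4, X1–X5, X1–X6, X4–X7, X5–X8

No — vertex a appears in no bag.

A tree decomposition must satisfy three properties: every vertex lies in some bag; for every edge, both endpoints lie together in some bag; and for every vertex, the bags containing it form a connected subtree. Here vertex a appears in no bag, so the decomposition is invalid.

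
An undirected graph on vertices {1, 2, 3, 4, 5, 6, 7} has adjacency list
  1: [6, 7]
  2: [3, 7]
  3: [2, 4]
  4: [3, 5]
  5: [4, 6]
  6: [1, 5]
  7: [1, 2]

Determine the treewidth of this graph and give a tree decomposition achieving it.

The largest bag has 3 vertices, giving width 2; this decomposition certifies tw(G) ≤ 2. Since 6–5–4–3–2–7–1–6 is a cycle in G, G is not acyclic. Forests are exactly the graphs of treewidth ≤ 1, so tw(G) ≥ 2. Combining the bounds, tw(G) = 2.

Treewidth 2.
One such decomposition:
Bags: B1 = {4, 5, 6}  B2 = {3, 4, 6}  B3 = {2, 3, 6}  B4 = {2, 6, 7}  B5 = {1, 6, 7}
Tree: B1–B2, B2–B3, B3–B4, B4–B5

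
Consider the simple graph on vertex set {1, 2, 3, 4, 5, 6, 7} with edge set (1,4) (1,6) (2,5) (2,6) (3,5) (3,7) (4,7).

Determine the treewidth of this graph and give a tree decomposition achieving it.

The largest bag has 3 vertices, giving width 2; this decomposition certifies tw(G) ≤ 2. For the lower bound, G contains the cycle 2–6–1–4–7–3–5–2, so G is not a forest; only forests have treewidth ≤ 1, hence tw(G) ≥ 2. Combining the bounds, tw(G) = 2.

Treewidth 2.
Bags: B1 = {1, 2, 6}  B2 = {1, 2, 4}  B3 = {2, 4, 7}  B4 = {2, 3, 7}  B5 = {2, 3, 5}
Tree: B1–B2, B2–B3, B3–B4, B4–B5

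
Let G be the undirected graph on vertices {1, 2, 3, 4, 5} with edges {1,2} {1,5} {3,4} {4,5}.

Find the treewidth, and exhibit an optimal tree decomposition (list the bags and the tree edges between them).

Treewidth 1.
One optimal decomposition is:
Bags: B1 = {3, 4}  B2 = {4, 5}  B3 = {1, 5}  B4 = {1, 2}
Tree: B1–B2, B2–B3, B3–B4

The largest bag has 2 vertices, giving width 1; this decomposition certifies tw(G) ≤ 1. G has an edge, so its treewidth is at least 1. Hence tw(G) = 1 exactly.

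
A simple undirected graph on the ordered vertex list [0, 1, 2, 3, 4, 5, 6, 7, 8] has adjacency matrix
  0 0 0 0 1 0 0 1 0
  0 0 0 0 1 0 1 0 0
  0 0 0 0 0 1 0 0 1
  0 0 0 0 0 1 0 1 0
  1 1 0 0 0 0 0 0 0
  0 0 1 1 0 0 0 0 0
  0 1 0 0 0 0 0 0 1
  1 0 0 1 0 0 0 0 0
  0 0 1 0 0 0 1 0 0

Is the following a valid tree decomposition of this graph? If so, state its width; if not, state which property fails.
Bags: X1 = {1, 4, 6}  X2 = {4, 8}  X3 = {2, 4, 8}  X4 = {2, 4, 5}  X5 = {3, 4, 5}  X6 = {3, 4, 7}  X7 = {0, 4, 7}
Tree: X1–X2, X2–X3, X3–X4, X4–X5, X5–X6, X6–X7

A tree decomposition must satisfy three properties: every vertex lies in some bag; for every edge, both endpoints lie together in some bag; and for every vertex, the bags containing it form a connected subtree. Here edge (6,8) lies in no bag, so the decomposition is invalid.

No — edge (6,8) lies in no bag.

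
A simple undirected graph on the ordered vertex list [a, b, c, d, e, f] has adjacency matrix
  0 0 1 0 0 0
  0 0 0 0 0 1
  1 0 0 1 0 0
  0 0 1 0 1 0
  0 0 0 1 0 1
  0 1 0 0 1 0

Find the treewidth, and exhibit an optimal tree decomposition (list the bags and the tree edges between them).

Treewidth 1.
One such decomposition:
Bags: B1 = {e, f}  B2 = {b, f}  B3 = {d, e}  B4 = {c, d}  B5 = {a, c}
Tree: B1–B2, B1–B3, B3–B4, B4–B5

Every bag has size at most 2, so the width is 2 − 1 = 1 and tw(G) ≤ 1. G has an edge, so its treewidth is at least 1. The upper and lower bounds meet at 1, so that is the treewidth.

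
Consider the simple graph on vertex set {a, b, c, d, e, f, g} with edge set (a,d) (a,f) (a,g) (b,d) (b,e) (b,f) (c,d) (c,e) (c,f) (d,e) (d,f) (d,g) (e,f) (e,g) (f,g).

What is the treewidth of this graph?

3

A width-3 tree decomposition is:
Bags: B1 = {d, e, f, g}  B2 = {a, d, f, g}  B3 = {b, d, e, f}  B4 = {c, d, e, f}
Tree: B1–B2, B1–B3, B1–B4
Each bag holds 4 vertices, so the decomposition has width 3, which upper-bounds the treewidth. Conversely, {d, e, f, g} is a clique of size 4, and the vertices of any clique must share a bag in every tree decomposition; so some bag has ≥ 4 vertices and tw(G) ≥ 3. Hence tw(G) = 3 exactly.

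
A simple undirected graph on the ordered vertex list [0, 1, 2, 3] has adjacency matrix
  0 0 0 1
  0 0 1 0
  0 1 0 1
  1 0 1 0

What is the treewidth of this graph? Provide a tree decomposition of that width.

Each bag holds 2 vertices, so the decomposition has width 1, which upper-bounds the treewidth. Since G has at least one edge (e.g. 0–3), it is not an edgeless graph, so tw(G) ≥ 1. Therefore the treewidth is 1.

Treewidth 1.
One optimal decomposition is:
Bags: B1 = {0, 3}  B2 = {2, 3}  B3 = {1, 2}
Tree: B1–B2, B2–B3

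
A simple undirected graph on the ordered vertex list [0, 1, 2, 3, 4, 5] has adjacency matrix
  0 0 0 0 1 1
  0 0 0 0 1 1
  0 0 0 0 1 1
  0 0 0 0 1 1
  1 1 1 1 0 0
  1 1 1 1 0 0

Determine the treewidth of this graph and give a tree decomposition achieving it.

Every bag has size at most 3, so the width is 3 − 1 = 2 and tw(G) ≤ 2. Since 5–1–4–3–5 is a cycle in G, G is not acyclic. Forests are exactly the graphs of treewidth ≤ 1, so tw(G) ≥ 2. Hence tw(G) = 2 exactly.

Treewidth 2.
Bags: B1 = {1, 4, 5}  B2 = {3, 4, 5}  B3 = {0, 4, 5}  B4 = {2, 4, 5}
Tree: B1–B2, B2–B3, B3–B4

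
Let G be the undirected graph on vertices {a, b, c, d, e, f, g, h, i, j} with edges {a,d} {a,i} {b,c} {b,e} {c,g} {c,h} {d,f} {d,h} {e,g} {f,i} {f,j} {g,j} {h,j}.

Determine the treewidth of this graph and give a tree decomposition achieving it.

Treewidth 2.
One such decomposition:
Bags: B1 = {a, d, i}  B2 = {d, f, i}  B3 = {d, f, h}  B4 = {f, h, j}  B5 = {c, h, j}  B6 = {c, g, j}  B7 = {b, c, g}  B8 = {b, e, g}
Tree: B1–B2, B2–B3, B3–B4, B4–B5, B5–B6, B6–B7, B7–B8

Each bag holds 3 vertices, so the decomposition has width 2, which upper-bounds the treewidth. For the lower bound, G contains the cycle a–i–f–d–a, so G is not a forest; only forests have treewidth ≤ 1, hence tw(G) ≥ 2. Combining the bounds, tw(G) = 2.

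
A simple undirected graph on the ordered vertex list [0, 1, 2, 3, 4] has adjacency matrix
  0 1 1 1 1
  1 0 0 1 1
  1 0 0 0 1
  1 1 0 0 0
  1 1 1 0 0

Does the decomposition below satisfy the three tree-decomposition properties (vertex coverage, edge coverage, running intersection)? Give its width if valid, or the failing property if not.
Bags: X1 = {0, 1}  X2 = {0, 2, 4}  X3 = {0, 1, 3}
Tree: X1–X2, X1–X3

A tree decomposition must satisfy three properties: every vertex lies in some bag; for every edge, both endpoints lie together in some bag; and for every vertex, the bags containing it form a connected subtree. Here edge (4,1) lies in no bag, so the decomposition is invalid.

No — edge (4,1) lies in no bag.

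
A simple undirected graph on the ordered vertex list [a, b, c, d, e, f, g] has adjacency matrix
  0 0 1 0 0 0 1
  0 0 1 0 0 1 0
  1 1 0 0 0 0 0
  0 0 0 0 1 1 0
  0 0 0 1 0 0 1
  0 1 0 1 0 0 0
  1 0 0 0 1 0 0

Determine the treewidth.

A width-2 tree decomposition is:
Bags: B1 = {a, c, g}  B2 = {c, e, g}  B3 = {c, d, e}  B4 = {c, d, f}  B5 = {b, c, f}
Tree: B1–B2, B2–B3, B3–B4, B4–B5
Every bag has size at most 3, so the width is 3 − 1 = 2 and tw(G) ≤ 2. The edges c–a–g–e–d–f–b–c form a cycle, so G is not a tree and its treewidth is at least 2. Combining the bounds, tw(G) = 2.

2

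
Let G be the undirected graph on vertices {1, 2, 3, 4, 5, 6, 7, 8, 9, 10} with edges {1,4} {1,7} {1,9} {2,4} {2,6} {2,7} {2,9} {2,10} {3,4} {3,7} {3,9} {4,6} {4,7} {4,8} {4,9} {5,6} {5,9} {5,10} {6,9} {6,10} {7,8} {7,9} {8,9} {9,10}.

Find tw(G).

A width-3 tree decomposition is:
Bags: B1 = {2, 4, 7, 9}  B2 = {1, 4, 7, 9}  B3 = {2, 4, 6, 9}  B4 = {3, 4, 7, 9}  B5 = {2, 6, 9, 10}  B6 = {4, 7, 8, 9}  B7 = {5, 6, 9, 10}
Tree: B1–B2, B1–B3, B2–B4, B3–B5, B1–B6, B5–B7
The largest bag has 4 vertices, giving width 3; this decomposition certifies tw(G) ≤ 3. On the other hand G contains the 4-clique {2, 6, 9, 10}. A clique must lie in a single bag of any decomposition, so no decomposition can have width below 3. Combining the bounds, tw(G) = 3.

3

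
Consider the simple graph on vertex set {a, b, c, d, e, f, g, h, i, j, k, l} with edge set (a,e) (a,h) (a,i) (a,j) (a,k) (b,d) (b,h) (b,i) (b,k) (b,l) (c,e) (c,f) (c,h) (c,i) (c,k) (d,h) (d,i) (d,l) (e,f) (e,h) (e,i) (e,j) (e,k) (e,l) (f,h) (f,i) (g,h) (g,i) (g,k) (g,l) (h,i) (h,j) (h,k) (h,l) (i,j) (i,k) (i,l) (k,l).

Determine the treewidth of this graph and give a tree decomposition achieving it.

Treewidth 4.
Bags: B1 = {e, h, i, k, l}  B2 = {b, h, i, k, l}  B3 = {a, e, h, i, k}  B4 = {a, e, h, i, j}  B5 = {c, e, h, i, k}  B6 = {g, h, i, k, l}  B7 = {b, d, h, i, l}  B8 = {c, e, f, h, i}
Tree: B1–B2, B1–B3, B3–B4, B3–B5, B1–B6, B2–B7, B5–B8

Each bag holds 5 vertices, so the decomposition has width 4, which upper-bounds the treewidth. On the other hand G contains the 5-clique {b, d, h, i, l}. A clique must lie in a single bag of any decomposition, so no decomposition can have width below 4. Hence tw(G) = 4 exactly.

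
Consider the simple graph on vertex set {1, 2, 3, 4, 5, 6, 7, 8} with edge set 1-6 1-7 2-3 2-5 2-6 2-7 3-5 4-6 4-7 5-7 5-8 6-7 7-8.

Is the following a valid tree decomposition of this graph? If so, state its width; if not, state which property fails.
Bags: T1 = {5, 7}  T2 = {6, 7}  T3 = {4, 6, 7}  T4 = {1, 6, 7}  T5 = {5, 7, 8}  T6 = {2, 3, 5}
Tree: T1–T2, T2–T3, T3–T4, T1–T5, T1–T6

No — edge (2,7) lies in no bag.

A tree decomposition must satisfy three properties: every vertex lies in some bag; for every edge, both endpoints lie together in some bag; and for every vertex, the bags containing it form a connected subtree. Here edge (2,7) lies in no bag, so the decomposition is invalid.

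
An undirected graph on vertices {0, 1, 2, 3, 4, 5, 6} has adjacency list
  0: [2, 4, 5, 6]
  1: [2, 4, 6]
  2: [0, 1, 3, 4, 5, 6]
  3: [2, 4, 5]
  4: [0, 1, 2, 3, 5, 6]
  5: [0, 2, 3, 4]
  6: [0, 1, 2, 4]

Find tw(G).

A width-3 tree decomposition is:
Bags: B1 = {0, 2, 4, 6}  B2 = {1, 2, 4, 6}  B3 = {0, 2, 4, 5}  B4 = {2, 3, 4, 5}
Tree: B1–B2, B1–B3, B3–B4
Each bag holds 4 vertices, so the decomposition has width 3, which upper-bounds the treewidth. On the other hand G contains the 4-clique {0, 2, 4, 5}. A clique must lie in a single bag of any decomposition, so no decomposition can have width below 3. Hence tw(G) = 3 exactly.

3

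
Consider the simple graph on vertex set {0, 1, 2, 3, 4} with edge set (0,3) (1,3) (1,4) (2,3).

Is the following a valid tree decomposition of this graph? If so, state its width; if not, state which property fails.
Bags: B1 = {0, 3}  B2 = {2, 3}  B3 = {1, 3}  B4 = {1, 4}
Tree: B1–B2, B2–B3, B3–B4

Yes; width 1.

Vertex coverage: the bags together contain {0, 1, 2, 3, 4}, the full vertex set. Edge coverage: each edge of G has both endpoints in at least one bag. Running intersection: for every vertex, the bags containing it form a connected subtree. All three properties hold, so this is a valid tree decomposition of width max|bag| − 1 = 1, and hence tw(G) ≤ 1.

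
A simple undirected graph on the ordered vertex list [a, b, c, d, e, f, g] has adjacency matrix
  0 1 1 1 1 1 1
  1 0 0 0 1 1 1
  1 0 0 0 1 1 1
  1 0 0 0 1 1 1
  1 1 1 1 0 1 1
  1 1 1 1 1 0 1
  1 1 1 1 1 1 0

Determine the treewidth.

4

A width-4 tree decomposition is:
Bags: B1 = {a, d, e, f, g}  B2 = {a, c, e, f, g}  B3 = {a, b, e, f, g}
Tree: B1–B2, B1–B3
The largest bag has 5 vertices, giving width 4; this decomposition certifies tw(G) ≤ 4. Conversely, {a, d, e, f, g} is a clique of size 5, and the vertices of any clique must share a bag in every tree decomposition; so some bag has ≥ 5 vertices and tw(G) ≥ 4. Therefore the treewidth is 4.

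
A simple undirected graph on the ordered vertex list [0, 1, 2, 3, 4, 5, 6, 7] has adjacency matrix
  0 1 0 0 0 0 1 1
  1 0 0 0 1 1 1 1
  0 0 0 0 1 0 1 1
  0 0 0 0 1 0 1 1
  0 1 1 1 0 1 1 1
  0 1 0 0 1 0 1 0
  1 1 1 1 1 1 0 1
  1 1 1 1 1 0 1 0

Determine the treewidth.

A width-3 tree decomposition is:
Bags: B1 = {3, 4, 6, 7}  B2 = {1, 4, 6, 7}  B3 = {2, 4, 6, 7}  B4 = {1, 4, 5, 6}  B5 = {0, 1, 6, 7}
Tree: B1–B2, B2–B3, B2–B4, B2–B5
Every bag has size at most 4, so the width is 4 − 1 = 3 and tw(G) ≤ 3. For the lower bound, the 4 vertices {0, 1, 6, 7} are pairwise adjacent, and any tree decomposition puts a clique entirely inside one bag — forcing width ≥ 3. Combining the bounds, tw(G) = 3.

3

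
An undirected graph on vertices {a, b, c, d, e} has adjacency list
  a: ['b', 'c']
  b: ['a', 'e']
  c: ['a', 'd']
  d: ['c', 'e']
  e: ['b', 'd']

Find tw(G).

A width-2 tree decomposition is:
Bags: B1 = {c, d, e}  B2 = {a, c, e}  B3 = {a, b, e}
Tree: B1–B2, B2–B3
The largest bag has 3 vertices, giving width 2; this decomposition certifies tw(G) ≤ 2. The edges e–d–c–a–b–e form a cycle, so G is not a tree and its treewidth is at least 2. The upper and lower bounds meet at 2, so that is the treewidth.

2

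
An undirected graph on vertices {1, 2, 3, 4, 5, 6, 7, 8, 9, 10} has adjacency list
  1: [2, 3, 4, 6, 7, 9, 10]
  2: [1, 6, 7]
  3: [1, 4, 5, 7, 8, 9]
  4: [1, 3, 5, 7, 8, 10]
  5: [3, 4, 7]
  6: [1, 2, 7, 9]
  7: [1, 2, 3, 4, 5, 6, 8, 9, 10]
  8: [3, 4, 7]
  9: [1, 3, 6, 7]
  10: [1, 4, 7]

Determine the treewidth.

A width-3 tree decomposition is:
Bags: B1 = {1, 3, 7, 9}  B2 = {1, 3, 4, 7}  B3 = {3, 4, 7, 8}  B4 = {1, 4, 7, 10}  B5 = {1, 6, 7, 9}  B6 = {3, 4, 5, 7}  B7 = {1, 2, 6, 7}
Tree: B1–B2, B2–B3, B2–B4, B1–B5, B2–B6, B5–B7
Every bag has size at most 4, so the width is 4 − 1 = 3 and tw(G) ≤ 3. On the other hand G contains the 4-clique {3, 4, 7, 8}. A clique must lie in a single bag of any decomposition, so no decomposition can have width below 3. Hence tw(G) = 3 exactly.

3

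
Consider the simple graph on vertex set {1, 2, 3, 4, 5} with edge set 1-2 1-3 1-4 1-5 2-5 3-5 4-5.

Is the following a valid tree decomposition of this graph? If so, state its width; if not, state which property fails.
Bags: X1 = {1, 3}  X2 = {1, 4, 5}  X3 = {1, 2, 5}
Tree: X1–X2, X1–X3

No — edge (5,3) lies in no bag.

A tree decomposition must satisfy three properties: every vertex lies in some bag; for every edge, both endpoints lie together in some bag; and for every vertex, the bags containing it form a connected subtree. Here edge (5,3) lies in no bag, so the decomposition is invalid.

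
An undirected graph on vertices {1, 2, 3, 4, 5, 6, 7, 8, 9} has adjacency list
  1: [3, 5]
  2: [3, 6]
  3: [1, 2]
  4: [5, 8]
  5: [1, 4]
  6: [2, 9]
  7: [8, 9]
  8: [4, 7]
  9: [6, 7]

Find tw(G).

2

A width-2 tree decomposition is:
Bags: B1 = {1, 3, 5}  B2 = {3, 4, 5}  B3 = {3, 4, 8}  B4 = {3, 7, 8}  B5 = {3, 7, 9}  B6 = {3, 6, 9}  B7 = {2, 3, 6}
Tree: B1–B2, B2–B3, B3–B4, B4–B5, B5–B6, B6–B7
Every bag has size at most 3, so the width is 3 − 1 = 2 and tw(G) ≤ 2. Since 3–1–5–4–8–7–9–6–2–3 is a cycle in G, G is not acyclic. Forests are exactly the graphs of treewidth ≤ 1, so tw(G) ≥ 2. The upper and lower bounds meet at 2, so that is the treewidth.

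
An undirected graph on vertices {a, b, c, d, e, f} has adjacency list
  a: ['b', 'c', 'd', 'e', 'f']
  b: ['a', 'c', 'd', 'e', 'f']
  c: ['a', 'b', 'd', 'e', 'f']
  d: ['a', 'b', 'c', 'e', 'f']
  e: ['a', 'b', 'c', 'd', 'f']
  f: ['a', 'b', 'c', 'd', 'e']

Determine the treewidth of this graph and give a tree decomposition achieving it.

With just one bag of size 6, the width is 6 − 1 = 5, so tw(G) ≤ 5. For the lower bound, the 6 vertices {a, b, c, d, e, f} are pairwise adjacent, and any tree decomposition puts a clique entirely inside one bag — forcing width ≥ 5. Hence tw(G) = 5 exactly.

Treewidth 5.
One optimal decomposition is:
Bags: B1 = {a, b, c, d, e, f}
Tree: (single bag)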